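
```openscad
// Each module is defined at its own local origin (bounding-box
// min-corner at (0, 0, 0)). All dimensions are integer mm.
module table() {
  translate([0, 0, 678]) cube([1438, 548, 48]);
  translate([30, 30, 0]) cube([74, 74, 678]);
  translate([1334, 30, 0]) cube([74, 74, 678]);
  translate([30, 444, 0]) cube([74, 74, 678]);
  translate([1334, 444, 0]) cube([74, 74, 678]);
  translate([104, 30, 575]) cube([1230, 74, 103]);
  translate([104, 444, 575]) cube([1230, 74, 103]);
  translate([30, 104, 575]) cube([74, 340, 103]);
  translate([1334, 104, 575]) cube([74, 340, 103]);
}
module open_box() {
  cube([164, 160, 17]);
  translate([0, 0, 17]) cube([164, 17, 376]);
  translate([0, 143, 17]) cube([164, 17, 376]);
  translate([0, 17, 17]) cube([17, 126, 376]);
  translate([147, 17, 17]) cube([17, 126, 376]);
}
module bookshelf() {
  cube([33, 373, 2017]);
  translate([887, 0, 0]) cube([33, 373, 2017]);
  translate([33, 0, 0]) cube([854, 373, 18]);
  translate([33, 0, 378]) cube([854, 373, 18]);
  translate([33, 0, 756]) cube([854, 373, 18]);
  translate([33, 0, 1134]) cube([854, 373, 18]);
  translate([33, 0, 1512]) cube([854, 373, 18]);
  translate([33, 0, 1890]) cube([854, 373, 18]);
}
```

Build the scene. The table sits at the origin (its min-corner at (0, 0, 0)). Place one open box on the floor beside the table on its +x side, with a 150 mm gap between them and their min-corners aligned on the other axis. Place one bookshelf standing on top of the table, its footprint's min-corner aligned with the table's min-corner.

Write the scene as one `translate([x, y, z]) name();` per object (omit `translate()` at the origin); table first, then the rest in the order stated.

table();
translate([1588, 0, 0]) open_box();
translate([0, 0, 726]) bookshelf();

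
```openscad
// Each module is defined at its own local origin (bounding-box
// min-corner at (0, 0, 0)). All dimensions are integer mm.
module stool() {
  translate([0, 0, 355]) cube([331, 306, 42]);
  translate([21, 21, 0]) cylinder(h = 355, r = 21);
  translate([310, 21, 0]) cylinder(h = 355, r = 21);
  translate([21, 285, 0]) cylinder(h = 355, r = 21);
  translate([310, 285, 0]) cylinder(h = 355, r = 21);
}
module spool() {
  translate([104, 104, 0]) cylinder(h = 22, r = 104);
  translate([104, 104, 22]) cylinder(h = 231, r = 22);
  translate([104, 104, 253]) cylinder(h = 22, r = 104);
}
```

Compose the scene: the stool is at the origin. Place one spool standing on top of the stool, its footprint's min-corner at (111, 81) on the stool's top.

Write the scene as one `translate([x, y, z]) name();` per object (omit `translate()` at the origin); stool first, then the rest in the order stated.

stool();
translate([111, 81, 397]) spool();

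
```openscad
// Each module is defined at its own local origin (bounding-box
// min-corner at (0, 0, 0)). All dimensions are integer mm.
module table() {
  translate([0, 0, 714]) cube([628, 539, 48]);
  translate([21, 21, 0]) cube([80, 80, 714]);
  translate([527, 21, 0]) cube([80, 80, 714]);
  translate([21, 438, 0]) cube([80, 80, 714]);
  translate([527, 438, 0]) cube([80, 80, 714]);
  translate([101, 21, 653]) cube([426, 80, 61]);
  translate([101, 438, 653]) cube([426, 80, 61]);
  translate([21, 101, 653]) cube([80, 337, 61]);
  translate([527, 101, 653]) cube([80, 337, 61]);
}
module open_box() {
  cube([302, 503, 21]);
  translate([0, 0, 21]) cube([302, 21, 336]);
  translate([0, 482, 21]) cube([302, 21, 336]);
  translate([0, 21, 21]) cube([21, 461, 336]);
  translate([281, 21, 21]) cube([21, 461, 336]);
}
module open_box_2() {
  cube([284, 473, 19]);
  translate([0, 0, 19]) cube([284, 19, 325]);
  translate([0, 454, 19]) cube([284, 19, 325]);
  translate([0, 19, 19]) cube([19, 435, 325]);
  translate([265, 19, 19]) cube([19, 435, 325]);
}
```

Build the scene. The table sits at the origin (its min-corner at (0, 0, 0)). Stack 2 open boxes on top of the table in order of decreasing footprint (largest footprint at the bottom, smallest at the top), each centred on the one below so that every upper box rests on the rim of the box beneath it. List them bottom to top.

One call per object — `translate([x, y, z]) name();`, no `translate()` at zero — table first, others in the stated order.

table();
translate([163, 18, 762]) open_box();
translate([172, 33, 1119]) open_box_2();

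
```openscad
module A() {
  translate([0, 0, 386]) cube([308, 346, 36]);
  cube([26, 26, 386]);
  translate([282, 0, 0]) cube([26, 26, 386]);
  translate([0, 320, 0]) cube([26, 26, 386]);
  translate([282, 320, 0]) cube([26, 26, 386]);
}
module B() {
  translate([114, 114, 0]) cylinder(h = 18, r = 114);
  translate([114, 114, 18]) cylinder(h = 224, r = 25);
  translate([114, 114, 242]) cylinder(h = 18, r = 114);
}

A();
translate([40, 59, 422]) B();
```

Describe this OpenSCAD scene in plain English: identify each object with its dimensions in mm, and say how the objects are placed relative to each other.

A is a four-legged stool. The seat is 308×346 mm, 36 mm thick, top at z = 422 mm. It stands on four square legs, each 26×26 mm in cross-section, from z = 0 to the seat underside, each flush with a corner of the seat.

B is a spool: two coaxial disc flanges of radius 114 mm and thickness 18 mm, joined by a core cylinder of radius 25 mm and height 224 mm. The lower flange rests on z = 0 and the three cylinders share a vertical axis.

The spool is on top of the stool, centred.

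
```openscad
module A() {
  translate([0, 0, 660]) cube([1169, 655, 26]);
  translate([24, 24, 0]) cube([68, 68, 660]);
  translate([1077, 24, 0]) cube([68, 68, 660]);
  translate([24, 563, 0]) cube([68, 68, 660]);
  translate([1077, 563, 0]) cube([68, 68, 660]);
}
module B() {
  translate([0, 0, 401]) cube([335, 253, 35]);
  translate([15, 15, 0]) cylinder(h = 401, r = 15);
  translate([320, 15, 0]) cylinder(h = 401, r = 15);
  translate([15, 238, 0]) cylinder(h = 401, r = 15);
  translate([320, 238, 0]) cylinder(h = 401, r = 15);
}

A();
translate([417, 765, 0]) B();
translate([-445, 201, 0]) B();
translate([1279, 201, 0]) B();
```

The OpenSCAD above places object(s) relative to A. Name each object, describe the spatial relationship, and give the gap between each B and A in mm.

A is a table. B is a stool. Three stools sit around the table at the +y, −x, +x sides. The gap between each stool and the table is 110 mm.

Each stool's nearest face is 110 mm from the table's bounding box.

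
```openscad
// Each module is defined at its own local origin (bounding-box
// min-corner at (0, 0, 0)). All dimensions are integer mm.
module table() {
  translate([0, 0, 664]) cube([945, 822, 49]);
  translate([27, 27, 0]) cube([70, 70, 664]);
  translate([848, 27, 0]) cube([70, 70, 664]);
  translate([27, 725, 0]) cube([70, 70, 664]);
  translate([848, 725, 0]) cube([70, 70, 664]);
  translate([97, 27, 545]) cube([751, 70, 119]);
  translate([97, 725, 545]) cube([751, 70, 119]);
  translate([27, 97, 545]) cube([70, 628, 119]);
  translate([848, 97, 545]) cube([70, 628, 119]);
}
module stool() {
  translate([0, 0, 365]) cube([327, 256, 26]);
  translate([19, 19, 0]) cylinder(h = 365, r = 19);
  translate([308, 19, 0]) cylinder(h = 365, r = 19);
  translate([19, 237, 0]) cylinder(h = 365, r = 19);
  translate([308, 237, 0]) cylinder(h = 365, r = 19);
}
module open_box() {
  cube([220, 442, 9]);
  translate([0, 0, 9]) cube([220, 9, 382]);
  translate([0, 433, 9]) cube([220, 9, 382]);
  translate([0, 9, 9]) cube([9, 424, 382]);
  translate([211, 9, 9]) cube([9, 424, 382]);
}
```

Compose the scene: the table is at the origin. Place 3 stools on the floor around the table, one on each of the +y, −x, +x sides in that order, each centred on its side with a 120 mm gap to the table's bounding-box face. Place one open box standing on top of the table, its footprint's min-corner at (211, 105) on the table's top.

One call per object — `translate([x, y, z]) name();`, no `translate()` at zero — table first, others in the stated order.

table();
translate([309, 942, 0]) stool();
translate([-447, 283, 0]) stool();
translate([1065, 283, 0]) stool();
translate([211, 105, 713]) open_box();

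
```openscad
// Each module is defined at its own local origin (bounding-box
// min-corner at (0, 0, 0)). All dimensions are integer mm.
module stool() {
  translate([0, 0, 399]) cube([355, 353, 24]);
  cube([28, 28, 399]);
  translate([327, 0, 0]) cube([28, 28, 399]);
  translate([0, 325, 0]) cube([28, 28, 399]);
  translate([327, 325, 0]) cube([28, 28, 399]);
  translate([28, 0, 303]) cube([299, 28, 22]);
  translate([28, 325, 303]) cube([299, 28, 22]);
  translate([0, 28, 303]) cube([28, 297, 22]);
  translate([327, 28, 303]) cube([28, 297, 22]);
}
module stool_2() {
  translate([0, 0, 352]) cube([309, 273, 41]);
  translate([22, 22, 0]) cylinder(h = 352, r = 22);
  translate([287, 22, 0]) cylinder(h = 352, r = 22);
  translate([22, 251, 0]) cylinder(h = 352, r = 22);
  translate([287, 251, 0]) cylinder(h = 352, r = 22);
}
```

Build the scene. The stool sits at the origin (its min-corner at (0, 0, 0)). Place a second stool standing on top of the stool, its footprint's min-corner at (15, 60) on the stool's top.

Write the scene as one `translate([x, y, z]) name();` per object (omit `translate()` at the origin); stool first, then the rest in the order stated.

stool();
translate([15, 60, 423]) stool_2();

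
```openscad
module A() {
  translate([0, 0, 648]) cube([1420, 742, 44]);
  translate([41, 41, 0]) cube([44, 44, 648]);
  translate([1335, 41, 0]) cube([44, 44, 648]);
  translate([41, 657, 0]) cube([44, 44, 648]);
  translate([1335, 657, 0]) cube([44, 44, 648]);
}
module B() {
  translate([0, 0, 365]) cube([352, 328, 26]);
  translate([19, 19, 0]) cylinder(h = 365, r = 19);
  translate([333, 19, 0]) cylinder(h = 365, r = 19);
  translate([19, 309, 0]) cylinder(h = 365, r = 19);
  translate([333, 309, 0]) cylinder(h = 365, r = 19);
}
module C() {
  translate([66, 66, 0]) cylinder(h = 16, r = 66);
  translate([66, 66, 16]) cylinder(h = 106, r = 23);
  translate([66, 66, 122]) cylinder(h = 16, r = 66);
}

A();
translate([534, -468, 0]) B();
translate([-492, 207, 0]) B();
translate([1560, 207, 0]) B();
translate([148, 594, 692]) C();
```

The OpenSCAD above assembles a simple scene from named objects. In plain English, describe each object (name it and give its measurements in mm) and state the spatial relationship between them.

A is a table: top 1420 mm (x) × 742 mm (y), 44 mm thick, upper face at z = 692 mm, on four 44×44 mm square legs, each inset 41 mm from the nearest pair of top edges, running from z = 0 to the bottom of the top.

B is a simple wooden stool: a rectangular seat 352 mm (x) by 328 mm (y), 26 mm thick, top face at z = 391 mm, on four round legs, each 38 mm in diameter. The legs rest on z = 0, each leg's axis is inset half a diameter from the nearest pair of seat edges (so the leg's bounding box is flush with the corner).

C is a spool: two coaxial disc flanges of radius 66 mm and thickness 16 mm, joined by a core cylinder of radius 23 mm and height 106 mm. The lower flange rests on z = 0 and the three cylinders share a vertical axis.

Three stools sit around the table at the −y, −x, +x sides. The spool is on top of the table.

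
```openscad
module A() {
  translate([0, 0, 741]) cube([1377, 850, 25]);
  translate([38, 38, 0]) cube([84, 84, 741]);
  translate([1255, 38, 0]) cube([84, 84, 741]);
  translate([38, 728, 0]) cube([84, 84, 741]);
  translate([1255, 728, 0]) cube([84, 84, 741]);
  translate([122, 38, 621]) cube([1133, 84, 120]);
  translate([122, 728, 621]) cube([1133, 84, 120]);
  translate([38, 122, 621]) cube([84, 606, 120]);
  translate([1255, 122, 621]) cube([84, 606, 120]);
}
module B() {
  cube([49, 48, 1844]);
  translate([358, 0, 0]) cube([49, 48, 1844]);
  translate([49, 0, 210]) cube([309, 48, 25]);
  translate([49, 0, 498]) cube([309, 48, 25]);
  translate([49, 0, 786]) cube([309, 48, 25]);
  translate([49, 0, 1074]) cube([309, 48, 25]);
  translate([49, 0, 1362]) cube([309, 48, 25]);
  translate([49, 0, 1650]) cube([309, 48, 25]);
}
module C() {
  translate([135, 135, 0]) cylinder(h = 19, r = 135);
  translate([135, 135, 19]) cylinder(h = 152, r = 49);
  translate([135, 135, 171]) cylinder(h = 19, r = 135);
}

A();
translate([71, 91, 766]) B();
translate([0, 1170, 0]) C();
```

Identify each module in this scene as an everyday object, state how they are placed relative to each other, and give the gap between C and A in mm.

A is a table. B is a ladder. C is a spool. The ladder is on top of the table. The spool is on the floor beside the table on its +y side. The gap between the spool and the table is 320 mm.

The spool's nearest face is 320 mm from the table's +y face.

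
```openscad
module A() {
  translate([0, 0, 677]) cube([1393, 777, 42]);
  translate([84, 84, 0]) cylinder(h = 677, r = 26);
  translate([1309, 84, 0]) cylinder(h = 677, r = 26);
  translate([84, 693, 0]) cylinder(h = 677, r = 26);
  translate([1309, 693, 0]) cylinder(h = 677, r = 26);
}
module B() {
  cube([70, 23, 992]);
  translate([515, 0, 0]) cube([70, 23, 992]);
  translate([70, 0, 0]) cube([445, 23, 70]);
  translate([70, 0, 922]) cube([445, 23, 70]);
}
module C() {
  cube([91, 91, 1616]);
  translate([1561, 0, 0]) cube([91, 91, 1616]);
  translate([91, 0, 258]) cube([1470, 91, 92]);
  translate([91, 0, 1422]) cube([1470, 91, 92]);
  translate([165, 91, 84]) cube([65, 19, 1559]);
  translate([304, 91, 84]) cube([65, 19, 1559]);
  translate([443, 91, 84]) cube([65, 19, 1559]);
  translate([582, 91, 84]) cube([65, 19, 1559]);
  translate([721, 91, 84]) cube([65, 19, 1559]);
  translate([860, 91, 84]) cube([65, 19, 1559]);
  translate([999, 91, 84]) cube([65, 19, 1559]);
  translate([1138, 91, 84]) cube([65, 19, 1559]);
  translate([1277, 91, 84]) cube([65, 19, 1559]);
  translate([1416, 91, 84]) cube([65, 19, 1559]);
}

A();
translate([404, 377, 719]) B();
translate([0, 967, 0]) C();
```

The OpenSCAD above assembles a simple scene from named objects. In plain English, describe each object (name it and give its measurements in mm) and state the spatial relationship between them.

A is a rectangular dining table. The top is 1393×777×42 mm with its upper surface at z = 719 mm. It stands on four round legs of 52 mm diameter, each leg's bounding box inset 58 mm from the nearest pair of top edges, running from the floor to the underside of the top.

B is a rectangular picture frame lying in the x–z plane (depth along y). The opening is 445 mm wide (x) by 852 mm tall (z), surrounded by a border 70 mm wide on all four sides. The frame is 23 mm deep and is made of two full-height vertical stiles with two horizontal rails fitted between them.

C is a fence section. Two 91×91 mm posts, 1616 mm tall, stand on the floor with a clear span of 1470 mm between their inner faces. Two horizontal rails of 91×92 mm section span the gap between the posts with their undersides at z = 258 mm and z = 1422 mm, flush with the posts' −y face. 10 pickets, each 65 mm wide, 19 mm thick and 1559 mm tall, are fixed to the +y face of the rails with their bottoms at z = 84 mm, evenly spaced across the span with equal gaps (rounded down to the nearest mm) at the −x end and between each pair — any rounding remainder accumulates at the +x end.

The picture frame is on top of the table, centred. The fence section is on the floor beside the table on its +y side.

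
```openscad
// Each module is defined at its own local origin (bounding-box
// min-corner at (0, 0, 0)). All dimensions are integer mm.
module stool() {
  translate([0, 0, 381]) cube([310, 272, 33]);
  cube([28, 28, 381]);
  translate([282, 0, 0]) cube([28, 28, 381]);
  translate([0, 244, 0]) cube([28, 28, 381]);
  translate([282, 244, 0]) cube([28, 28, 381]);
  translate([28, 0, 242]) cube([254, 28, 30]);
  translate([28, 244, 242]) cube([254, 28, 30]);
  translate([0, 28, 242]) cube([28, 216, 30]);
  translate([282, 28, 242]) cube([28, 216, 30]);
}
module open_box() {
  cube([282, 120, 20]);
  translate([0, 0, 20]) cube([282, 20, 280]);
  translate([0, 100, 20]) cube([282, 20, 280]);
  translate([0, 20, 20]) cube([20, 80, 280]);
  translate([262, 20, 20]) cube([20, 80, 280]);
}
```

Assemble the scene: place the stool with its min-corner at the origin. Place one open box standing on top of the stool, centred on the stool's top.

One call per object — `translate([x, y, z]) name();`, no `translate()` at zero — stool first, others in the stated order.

stool();
translate([14, 76, 414]) open_box();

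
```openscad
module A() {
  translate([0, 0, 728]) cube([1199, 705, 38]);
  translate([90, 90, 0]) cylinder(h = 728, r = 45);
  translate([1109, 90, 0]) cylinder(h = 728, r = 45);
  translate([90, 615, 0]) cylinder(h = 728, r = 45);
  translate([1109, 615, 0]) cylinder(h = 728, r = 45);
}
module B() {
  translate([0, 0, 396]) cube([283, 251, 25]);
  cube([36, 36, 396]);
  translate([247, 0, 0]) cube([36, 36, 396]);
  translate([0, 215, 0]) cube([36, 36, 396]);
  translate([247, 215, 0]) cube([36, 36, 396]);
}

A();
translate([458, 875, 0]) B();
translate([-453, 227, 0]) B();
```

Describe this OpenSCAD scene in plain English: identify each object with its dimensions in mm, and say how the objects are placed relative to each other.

A is a table: top 1199 mm (x) × 705 mm (y), 38 mm thick, upper face at z = 766 mm, on four round legs of 90 mm diameter, each leg's bounding box inset 45 mm from the nearest pair of top edges, running from z = 0 to the bottom of the top.

B is a four-legged stool. The seat is 283×251 mm, 25 mm thick, top at z = 421 mm. It stands on four square legs, each 36×36 mm in cross-section, from z = 0 to the seat underside, each flush with a corner of the seat.

Two stools sit around the table at the +y, −x sides.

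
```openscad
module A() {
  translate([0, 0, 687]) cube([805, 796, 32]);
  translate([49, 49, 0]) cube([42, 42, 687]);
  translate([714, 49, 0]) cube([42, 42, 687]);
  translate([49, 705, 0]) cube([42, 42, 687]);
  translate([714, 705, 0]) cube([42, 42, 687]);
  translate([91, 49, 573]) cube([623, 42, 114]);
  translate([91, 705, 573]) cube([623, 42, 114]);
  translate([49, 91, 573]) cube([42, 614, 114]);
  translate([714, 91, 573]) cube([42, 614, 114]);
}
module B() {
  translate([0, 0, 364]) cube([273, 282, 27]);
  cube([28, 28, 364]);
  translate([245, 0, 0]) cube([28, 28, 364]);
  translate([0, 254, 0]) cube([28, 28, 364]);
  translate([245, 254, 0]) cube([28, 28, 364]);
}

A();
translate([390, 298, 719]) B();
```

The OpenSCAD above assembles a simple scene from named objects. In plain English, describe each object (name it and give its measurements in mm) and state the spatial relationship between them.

A is a rectangular dining table. The top is 805×796×32 mm with its upper surface at z = 719 mm. It stands on four 42×42 mm square legs, each inset 49 mm from the nearest pair of top edges, running from the floor to the underside of the top. Four apron rails, 42 mm thick and 114 mm tall, run between adjacent legs with their top edges flush with the underside of the top and their outer faces flush with the legs' outer faces.

B is a simple wooden stool: a rectangular seat 273 mm (x) by 282 mm (y), 27 mm thick, top face at z = 391 mm, on four square legs, each 28×28 mm in cross-section. The legs rest on z = 0, each flush with a corner of the seat.

The stool is on top of the table.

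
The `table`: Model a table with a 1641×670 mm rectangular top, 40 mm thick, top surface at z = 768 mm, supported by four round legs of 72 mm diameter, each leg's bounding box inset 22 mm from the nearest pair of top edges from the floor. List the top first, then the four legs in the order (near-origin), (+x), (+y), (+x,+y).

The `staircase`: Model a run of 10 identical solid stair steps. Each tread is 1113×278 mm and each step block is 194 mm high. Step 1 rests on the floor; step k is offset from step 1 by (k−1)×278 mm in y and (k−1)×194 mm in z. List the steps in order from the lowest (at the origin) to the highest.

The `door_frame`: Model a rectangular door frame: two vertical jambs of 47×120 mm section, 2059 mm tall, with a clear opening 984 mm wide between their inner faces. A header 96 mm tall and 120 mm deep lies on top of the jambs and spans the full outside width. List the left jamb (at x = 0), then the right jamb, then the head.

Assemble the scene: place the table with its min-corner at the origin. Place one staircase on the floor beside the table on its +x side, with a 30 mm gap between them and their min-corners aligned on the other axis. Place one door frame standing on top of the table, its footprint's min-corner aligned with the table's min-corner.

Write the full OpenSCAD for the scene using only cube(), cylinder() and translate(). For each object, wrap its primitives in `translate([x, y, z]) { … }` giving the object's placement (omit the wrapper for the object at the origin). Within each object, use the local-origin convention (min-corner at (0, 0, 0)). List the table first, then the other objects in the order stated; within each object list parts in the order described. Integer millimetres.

translate([0, 0, 728]) cube([1641, 670, 40]);
translate([58, 58, 0]) cylinder(h = 728, r = 36);
translate([1583, 58, 0]) cylinder(h = 728, r = 36);
translate([58, 612, 0]) cylinder(h = 728, r = 36);
translate([1583, 612, 0]) cylinder(h = 728, r = 36);
translate([1671, 0, 0]) {
  cube([1113, 278, 194]);
  translate([0, 278, 194]) cube([1113, 278, 194]);
  translate([0, 556, 388]) cube([1113, 278, 194]);
  translate([0, 834, 582]) cube([1113, 278, 194]);
  translate([0, 1112, 776]) cube([1113, 278, 194]);
  translate([0, 1390, 970]) cube([1113, 278, 194]);
  translate([0, 1668, 1164]) cube([1113, 278, 194]);
  translate([0, 1946, 1358]) cube([1113, 278, 194]);
  translate([0, 2224, 1552]) cube([1113, 278, 194]);
  translate([0, 2502, 1746]) cube([1113, 278, 194]);
}
translate([0, 0, 768]) {
  cube([47, 120, 2059]);
  translate([1031, 0, 0]) cube([47, 120, 2059]);
  translate([0, 0, 2059]) cube([1078, 120, 96]);
}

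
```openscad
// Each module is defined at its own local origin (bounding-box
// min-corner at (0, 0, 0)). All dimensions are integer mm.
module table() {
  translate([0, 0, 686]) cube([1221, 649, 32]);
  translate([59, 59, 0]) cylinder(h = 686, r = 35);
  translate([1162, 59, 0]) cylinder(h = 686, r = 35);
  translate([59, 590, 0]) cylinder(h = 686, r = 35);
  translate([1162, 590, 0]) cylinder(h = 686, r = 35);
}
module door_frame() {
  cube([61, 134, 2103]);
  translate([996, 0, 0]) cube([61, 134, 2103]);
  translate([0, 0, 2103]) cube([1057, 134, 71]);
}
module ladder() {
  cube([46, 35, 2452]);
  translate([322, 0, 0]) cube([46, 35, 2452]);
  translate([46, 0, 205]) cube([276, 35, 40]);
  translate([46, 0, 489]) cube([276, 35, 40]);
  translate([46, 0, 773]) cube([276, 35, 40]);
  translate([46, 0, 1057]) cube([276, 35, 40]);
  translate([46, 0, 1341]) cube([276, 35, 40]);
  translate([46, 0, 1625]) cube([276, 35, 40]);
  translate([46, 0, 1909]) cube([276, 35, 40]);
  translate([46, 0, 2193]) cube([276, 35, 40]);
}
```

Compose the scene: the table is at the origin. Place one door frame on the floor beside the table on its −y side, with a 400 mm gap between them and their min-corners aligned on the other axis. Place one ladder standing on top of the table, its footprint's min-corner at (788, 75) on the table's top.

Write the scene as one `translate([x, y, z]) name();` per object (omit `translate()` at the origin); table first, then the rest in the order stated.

table();
translate([0, -534, 0]) door_frame();
translate([788, 75, 718]) ladder();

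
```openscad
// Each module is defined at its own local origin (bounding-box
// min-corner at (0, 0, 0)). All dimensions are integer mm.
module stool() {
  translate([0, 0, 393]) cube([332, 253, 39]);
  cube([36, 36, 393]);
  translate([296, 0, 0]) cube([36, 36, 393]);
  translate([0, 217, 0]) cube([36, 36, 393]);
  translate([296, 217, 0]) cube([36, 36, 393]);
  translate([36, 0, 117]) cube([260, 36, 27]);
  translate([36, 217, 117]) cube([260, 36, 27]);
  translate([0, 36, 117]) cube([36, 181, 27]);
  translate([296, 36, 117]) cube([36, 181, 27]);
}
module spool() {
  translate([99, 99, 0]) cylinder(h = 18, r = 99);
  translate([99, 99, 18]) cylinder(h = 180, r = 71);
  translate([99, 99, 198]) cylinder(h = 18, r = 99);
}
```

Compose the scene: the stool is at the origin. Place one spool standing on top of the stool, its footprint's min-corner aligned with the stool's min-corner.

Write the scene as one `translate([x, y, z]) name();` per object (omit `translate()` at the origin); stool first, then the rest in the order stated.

stool();
translate([0, 0, 432]) spool();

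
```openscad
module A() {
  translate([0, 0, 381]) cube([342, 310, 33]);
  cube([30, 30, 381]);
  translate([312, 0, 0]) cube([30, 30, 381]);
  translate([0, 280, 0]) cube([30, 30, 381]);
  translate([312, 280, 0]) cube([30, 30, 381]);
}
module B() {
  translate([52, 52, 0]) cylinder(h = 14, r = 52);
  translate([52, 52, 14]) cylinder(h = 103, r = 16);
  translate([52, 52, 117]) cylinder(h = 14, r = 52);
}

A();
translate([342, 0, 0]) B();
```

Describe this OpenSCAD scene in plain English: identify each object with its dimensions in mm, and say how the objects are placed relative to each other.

A is a simple wooden stool: a rectangular seat 342 mm (x) by 310 mm (y), 33 mm thick, top face at z = 414 mm, on four square legs, each 30×30 mm in cross-section. The legs rest on z = 0, each flush with a corner of the seat.

B is a spool: two coaxial disc flanges of radius 52 mm and thickness 14 mm, joined by a core cylinder of radius 16 mm and height 103 mm. The lower flange rests on z = 0 and the three cylinders share a vertical axis.

The spool is against the stool's +x side, with their −y faces flush.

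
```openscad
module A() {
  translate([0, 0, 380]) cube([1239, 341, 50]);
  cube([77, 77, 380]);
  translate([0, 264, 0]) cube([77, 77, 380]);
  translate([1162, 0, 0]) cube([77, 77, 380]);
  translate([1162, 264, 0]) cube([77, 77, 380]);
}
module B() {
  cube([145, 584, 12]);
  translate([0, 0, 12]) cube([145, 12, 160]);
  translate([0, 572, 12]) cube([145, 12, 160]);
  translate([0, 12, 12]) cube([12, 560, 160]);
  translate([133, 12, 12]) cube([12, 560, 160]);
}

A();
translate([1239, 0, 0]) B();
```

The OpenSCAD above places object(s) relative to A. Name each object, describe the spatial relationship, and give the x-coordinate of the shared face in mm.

A is a bench. B is an open box. The open box is against the bench's +x side, with their −y faces flush. The x-coordinate of the shared face is 1239 mm.

The bench's +x face and the open box's −x face are both at x = 1239 mm.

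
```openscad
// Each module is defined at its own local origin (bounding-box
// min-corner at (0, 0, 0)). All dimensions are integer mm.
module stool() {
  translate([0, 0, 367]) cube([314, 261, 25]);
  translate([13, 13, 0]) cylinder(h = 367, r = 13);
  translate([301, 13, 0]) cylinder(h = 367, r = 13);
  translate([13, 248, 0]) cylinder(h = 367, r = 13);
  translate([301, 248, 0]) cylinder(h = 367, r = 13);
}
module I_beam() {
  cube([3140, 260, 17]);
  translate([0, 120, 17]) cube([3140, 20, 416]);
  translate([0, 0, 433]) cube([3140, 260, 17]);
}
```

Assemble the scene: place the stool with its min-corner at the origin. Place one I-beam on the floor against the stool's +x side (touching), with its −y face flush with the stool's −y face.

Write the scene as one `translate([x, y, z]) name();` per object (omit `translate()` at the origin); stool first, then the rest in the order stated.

stool();
translate([314, 0, 0]) I_beam();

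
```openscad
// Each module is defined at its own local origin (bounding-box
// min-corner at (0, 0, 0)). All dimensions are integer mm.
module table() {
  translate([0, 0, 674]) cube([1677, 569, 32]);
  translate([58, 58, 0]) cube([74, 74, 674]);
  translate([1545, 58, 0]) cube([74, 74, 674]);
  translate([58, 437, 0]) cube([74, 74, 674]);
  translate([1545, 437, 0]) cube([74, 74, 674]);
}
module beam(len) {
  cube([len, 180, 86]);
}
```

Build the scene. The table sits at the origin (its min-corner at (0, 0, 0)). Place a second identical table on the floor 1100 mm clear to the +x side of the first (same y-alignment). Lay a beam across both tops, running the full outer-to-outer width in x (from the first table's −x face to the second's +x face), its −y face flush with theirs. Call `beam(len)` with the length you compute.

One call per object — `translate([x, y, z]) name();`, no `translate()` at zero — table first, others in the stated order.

table();
translate([2777, 0, 0]) table();
translate([0, 0, 706]) beam(4454);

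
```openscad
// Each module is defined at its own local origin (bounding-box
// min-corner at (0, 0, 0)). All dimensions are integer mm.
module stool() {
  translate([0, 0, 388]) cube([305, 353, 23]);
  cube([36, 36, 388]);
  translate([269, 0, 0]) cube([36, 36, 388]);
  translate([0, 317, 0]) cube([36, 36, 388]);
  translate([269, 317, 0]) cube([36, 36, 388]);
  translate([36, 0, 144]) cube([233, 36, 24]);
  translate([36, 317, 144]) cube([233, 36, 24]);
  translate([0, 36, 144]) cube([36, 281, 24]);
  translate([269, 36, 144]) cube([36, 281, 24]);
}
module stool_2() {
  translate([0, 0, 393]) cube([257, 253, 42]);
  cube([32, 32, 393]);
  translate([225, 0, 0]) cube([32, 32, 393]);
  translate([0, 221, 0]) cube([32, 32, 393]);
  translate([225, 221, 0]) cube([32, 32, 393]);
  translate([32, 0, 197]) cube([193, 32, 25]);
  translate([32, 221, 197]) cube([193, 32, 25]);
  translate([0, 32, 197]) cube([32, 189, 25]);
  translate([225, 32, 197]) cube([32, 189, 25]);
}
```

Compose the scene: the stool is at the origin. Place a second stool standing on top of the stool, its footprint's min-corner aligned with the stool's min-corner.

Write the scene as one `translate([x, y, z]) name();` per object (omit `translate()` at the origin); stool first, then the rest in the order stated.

stool();
translate([0, 0, 411]) stool_2();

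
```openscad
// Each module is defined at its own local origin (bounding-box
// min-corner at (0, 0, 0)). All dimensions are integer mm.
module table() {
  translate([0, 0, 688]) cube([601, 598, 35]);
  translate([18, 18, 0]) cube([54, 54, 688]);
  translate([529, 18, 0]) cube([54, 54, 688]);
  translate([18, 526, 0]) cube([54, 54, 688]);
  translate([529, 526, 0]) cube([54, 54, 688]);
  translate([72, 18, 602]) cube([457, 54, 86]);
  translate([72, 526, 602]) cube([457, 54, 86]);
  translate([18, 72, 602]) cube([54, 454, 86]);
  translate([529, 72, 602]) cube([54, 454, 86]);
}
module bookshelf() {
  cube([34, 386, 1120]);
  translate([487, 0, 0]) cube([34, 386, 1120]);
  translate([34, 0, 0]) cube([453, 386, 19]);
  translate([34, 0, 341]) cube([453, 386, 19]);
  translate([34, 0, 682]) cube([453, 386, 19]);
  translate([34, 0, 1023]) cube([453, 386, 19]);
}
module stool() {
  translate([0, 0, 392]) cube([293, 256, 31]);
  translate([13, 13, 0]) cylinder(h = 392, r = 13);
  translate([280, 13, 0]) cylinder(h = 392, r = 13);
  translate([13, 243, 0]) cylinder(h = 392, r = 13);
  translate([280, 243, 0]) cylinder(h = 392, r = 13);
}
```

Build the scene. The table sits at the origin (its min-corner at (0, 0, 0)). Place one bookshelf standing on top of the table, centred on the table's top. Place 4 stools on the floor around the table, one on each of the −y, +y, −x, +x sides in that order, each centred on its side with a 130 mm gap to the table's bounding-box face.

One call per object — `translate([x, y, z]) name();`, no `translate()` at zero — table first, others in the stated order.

table();
translate([40, 106, 723]) bookshelf();
translate([154, -386, 0]) stool();
translate([154, 728, 0]) stool();
translate([-423, 171, 0]) stool();
translate([731, 171, 0]) stool();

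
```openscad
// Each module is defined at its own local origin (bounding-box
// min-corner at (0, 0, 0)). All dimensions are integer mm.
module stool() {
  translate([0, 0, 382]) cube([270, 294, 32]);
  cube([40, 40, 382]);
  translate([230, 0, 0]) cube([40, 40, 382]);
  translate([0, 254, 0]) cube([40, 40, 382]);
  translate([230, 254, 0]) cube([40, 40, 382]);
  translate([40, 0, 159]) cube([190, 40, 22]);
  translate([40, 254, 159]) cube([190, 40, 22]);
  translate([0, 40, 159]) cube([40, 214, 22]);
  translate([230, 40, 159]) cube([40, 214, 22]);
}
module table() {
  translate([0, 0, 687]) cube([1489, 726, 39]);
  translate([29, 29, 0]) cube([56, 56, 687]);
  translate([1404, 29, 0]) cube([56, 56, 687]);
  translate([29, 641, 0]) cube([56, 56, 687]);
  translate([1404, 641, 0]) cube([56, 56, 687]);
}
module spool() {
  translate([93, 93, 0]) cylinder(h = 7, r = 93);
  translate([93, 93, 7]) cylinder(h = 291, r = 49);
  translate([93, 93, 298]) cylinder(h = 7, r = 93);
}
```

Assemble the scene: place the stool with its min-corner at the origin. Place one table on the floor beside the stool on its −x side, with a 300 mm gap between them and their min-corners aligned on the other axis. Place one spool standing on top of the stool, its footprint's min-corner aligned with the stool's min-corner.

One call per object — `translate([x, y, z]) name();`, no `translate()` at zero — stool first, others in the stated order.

stool();
translate([-1789, 0, 0]) table();
translate([0, 0, 414]) spool();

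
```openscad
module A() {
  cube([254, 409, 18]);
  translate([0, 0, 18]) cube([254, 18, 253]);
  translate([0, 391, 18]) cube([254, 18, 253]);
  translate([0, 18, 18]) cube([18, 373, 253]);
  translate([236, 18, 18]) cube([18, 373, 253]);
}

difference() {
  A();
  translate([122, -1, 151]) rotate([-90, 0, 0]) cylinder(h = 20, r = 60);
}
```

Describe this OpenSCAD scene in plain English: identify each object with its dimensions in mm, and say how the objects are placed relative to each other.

A is an open storage box with external size 254×409×271 mm and wall thickness 18 mm (the base is also 18 mm thick). The base covers the whole footprint; the four walls stand on the base, with the y-facing walls full-width and the x-facing walls fitting between their inner faces.

The open box has a circular hole of radius 60 mm through its front wall, centred at (x = 122, z = 151).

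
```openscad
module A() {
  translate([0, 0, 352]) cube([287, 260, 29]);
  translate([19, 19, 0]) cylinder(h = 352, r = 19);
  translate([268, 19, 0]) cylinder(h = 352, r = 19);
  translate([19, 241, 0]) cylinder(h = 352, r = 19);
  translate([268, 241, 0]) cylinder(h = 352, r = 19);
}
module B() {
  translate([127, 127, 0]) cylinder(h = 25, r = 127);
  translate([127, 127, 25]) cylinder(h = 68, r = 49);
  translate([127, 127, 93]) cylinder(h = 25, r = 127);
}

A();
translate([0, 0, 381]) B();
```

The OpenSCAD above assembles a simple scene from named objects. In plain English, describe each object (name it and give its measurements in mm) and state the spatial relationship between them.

A is a simple wooden stool: a rectangular seat 287 mm (x) by 260 mm (y), 29 mm thick, top face at z = 381 mm, on four round legs, each 38 mm in diameter. The legs rest on z = 0, each leg's axis is inset half a diameter from the nearest pair of seat edges (so the leg's bounding box is flush with the corner).

B is a spool: two coaxial disc flanges of radius 127 mm and thickness 25 mm, joined by a core cylinder of radius 49 mm and height 68 mm. The lower flange rests on z = 0 and the three cylinders share a vertical axis.

The spool is on top of the stool.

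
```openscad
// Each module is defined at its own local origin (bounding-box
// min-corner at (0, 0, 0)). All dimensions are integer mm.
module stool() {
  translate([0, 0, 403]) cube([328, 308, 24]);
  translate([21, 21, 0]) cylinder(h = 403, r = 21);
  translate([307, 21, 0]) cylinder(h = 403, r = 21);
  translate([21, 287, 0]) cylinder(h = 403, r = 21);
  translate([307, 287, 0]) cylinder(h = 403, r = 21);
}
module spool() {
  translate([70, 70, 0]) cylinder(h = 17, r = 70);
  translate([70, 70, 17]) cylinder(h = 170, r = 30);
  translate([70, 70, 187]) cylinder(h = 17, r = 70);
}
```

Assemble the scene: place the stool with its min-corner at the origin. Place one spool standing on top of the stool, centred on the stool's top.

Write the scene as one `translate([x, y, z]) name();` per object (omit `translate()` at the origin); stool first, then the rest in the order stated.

stool();
translate([94, 84, 427]) spool();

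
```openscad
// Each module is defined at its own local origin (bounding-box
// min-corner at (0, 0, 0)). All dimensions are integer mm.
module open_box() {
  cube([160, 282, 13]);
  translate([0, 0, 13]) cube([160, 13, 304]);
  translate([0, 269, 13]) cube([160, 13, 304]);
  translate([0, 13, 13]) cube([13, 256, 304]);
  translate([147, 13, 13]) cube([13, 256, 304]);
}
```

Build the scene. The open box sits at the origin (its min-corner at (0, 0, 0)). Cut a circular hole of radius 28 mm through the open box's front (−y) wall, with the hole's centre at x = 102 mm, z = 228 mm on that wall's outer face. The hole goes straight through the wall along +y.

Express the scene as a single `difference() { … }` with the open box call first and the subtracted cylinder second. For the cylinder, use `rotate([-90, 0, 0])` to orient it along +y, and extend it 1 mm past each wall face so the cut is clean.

difference() {
  open_box();
  translate([102, -1, 228]) rotate([-90, 0, 0]) cylinder(h = 15, r = 28);
}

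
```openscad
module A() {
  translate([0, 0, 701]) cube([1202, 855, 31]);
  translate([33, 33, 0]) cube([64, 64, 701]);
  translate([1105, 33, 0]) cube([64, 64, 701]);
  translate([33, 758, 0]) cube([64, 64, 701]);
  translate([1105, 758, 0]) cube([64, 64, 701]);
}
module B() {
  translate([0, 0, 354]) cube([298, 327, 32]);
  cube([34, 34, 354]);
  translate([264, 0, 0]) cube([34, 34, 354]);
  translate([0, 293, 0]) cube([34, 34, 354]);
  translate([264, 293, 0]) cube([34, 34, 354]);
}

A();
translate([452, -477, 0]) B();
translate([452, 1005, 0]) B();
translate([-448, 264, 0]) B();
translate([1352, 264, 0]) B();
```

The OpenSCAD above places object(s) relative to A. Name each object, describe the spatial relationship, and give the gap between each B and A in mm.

A is a table. B is a stool. Four stools sit around the table at the −y, +y, −x, +x sides. The gap between each stool and the table is 150 mm.

Each stool's nearest face is 150 mm from the table's bounding box.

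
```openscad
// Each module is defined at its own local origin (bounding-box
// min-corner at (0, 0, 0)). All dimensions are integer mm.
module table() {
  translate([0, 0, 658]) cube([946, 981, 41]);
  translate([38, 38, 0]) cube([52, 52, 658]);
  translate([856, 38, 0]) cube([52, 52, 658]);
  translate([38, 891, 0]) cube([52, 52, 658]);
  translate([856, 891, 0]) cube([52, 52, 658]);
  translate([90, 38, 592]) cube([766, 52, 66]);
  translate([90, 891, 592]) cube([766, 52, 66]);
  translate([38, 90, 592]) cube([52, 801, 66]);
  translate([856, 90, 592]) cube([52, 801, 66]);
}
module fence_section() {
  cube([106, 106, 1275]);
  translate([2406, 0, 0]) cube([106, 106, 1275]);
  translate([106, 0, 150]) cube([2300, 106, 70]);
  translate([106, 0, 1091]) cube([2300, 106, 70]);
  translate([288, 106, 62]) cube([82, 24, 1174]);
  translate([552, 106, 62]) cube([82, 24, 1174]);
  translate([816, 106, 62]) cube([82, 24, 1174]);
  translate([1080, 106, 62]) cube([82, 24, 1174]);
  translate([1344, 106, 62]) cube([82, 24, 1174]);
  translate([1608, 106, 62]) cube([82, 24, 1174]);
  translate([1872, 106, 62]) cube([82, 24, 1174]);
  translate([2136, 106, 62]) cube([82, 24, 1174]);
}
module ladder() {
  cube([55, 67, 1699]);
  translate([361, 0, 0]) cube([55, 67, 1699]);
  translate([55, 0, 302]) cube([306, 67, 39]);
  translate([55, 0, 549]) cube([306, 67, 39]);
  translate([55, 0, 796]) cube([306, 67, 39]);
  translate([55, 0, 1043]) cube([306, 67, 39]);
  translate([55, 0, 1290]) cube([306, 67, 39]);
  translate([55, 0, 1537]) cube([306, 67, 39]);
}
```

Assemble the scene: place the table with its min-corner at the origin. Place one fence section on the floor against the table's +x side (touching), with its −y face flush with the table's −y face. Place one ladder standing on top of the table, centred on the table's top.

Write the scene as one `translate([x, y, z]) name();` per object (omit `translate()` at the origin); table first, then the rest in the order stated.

table();
translate([946, 0, 0]) fence_section();
translate([265, 457, 699]) ladder();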